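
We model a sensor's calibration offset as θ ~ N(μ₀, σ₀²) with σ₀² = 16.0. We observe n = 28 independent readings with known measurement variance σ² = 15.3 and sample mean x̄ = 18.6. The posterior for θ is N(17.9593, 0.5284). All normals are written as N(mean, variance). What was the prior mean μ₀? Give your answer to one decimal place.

The posterior mean is a precision-weighted average: μ_n = (τ₀μ₀ + τ_data·x̄)/(τ₀+τ_data), with τ₀=1/σ₀² and τ_data=n/σ².
Here τ₀ = 1/16.0 = 0.062500 and τ_data = 28/15.3 = 1.830065, so τ_n = 1.892565.
Rearranging for μ₀: μ₀ = (μ_n·τ_n − τ_data·x̄)/τ₀ = (17.9593·1.892565 − 1.830065·18.6) / 0.062500 = -0.050066/0.062500 ≈ -0.8.

μ₀ = -0.8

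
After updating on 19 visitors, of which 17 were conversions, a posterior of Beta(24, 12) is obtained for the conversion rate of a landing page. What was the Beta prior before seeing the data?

Beta is conjugate to the binomial likelihood: posterior = Beta(a+s, b+f).
Subtract the data counts: 24−17=7, 12−2=10.

Beta(7, 10)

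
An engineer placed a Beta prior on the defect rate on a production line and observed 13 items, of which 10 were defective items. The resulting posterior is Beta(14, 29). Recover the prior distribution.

Beta is conjugate to the binomial likelihood: posterior = Beta(a+s, b+f).
So a = 14 − 10 = 4 and b = 29 − 3 = 26.

Beta(4, 26)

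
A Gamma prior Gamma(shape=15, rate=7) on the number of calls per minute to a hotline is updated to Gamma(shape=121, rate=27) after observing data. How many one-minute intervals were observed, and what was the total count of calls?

n = 20 one-minute intervals with total 106 calls

A Gamma(α, β) prior (rate parametrization) on a Poisson rate with n observations summing to S gives posterior Gamma(α+S, β+n).
Matching: Σxᵢ = 121 − 15 = 106 and n = 27 − 7 = 20.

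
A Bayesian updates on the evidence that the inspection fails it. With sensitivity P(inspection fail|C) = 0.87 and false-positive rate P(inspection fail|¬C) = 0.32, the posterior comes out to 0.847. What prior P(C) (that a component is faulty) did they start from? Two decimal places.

P(C) = 0.67

In odds form, posterior odds = prior odds × likelihood ratio, so prior odds = posterior odds ÷ LR.
Posterior odds = 0.847/(1−0.847) = 5.5359. LR = 0.87/0.32 = 2.7188.
Prior odds = 5.5359/2.7188 = 2.0362, so P(C) = 2.0362/(1+2.0362) ≈ 0.67.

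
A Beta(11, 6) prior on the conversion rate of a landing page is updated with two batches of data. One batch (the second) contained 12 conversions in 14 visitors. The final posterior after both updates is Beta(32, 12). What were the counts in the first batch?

Because Beta–binomial updating is additive in the counts, the combined data contributed (α_post−α_prior, β_post−β_prior) successes and failures.
Total across both batches: 32−11=21 conversions, 12−6=6 bounces.
Subtract the second batch: 21−12=9 conversions and 6−2=4 bounces.

9 conversions and 4 bounces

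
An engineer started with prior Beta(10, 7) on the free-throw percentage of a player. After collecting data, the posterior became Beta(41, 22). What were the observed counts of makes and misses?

31 makes and 15 misses

Under Beta–binomial conjugacy the posterior parameters are (a+s, b+f).
Match parameters: s=41−10=31, f=22−7=15.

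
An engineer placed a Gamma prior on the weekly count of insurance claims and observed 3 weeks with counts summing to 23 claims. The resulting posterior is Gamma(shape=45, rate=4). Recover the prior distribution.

Gamma–Poisson conjugacy: posterior shape = α + Σxᵢ, posterior rate = β + n.
So α = 45 − 23 = 22 and β = 4 − 3 = 1.

Gamma(shape=22, rate=1)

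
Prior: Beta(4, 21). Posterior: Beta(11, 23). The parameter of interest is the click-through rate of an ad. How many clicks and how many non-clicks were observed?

A Beta(a, b) prior with s successes and f failures in binomial data gives a Beta(a+s, b+f) posterior.
Match parameters: s=11−4=7, f=23−21=2.

7 clicks and 2 non-clicks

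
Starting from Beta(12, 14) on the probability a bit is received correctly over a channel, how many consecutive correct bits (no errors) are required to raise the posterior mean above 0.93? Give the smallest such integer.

k = 175

After k correct bits and 0 errors the posterior is Beta(12+k, 14), with mean (12+k)/(12+14+k).
Set (12+k)/(26+k) > 0.93 and solve: k > (0.93·26 − 12)/(1 − 0.93) = 174.000.
The smallest integer exceeding 174.000 is 175.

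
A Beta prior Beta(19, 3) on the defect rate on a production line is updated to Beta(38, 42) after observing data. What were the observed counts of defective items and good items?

Beta is conjugate to the binomial likelihood: posterior = Beta(a+s, b+f).
Match parameters: s=38−19=19, f=42−3=39.

19 defective items and 39 good items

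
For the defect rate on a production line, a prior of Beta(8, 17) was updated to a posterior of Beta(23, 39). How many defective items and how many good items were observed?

A Beta(a, b) prior with s successes and f failures in binomial data gives a Beta(a+s, b+f) posterior.
So s = 23 − 8 = 15 and f = 39 − 17 = 22.

15 defective items and 22 good items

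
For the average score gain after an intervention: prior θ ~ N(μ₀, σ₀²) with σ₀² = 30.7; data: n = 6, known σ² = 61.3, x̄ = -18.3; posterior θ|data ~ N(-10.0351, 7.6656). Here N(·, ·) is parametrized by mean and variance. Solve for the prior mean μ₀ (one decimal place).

The posterior mean is a precision-weighted average: μ_n = (τ₀μ₀ + τ_data·x̄)/(τ₀+τ_data), with τ₀=1/σ₀² and τ_data=n/σ².
Here τ₀ = 1/30.7 = 0.032573 and τ_data = 6/61.3 = 0.097879, so τ_n = 0.130452.
Rearranging for μ₀: μ₀ = (μ_n·τ_n − τ_data·x̄)/τ₀ = (-10.0351·0.130452 − 0.097879·-18.3) / 0.032573 = 0.482087/0.032573 ≈ 14.8.

μ₀ = 14.8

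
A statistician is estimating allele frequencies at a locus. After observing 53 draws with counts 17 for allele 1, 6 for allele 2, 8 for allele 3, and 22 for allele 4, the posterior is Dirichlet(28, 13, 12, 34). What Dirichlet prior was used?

For a Dirichlet(α) prior with multinomial counts c, the posterior is Dirichlet(α + c) componentwise.
Subtract each count from the matching posterior parameter: 28−17=11, 13−6=7, 12−8=4, 34−22=12.

Dirichlet(11, 7, 4, 12)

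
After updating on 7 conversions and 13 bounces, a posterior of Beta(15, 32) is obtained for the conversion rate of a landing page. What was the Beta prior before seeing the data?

Beta(8, 19)

A Beta(α, β) prior with s successes and f failures in binomial data gives a Beta(α+s, β+f) posterior.
So α = 15 − 7 = 8 and β = 32 − 13 = 19.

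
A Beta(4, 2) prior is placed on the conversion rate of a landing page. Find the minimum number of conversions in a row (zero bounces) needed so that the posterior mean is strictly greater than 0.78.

After k conversions and 0 bounces the posterior is Beta(4+k, 2), with mean (4+k)/(4+2+k).
Set (4+k)/(6+k) > 0.78 and solve: k > (0.78·6 − 4)/(1 − 0.78) = 3.091.
The smallest integer exceeding 3.091 is 4, and checking k=4: (8)/(10) = 0.8000 > 0.78.

k = 4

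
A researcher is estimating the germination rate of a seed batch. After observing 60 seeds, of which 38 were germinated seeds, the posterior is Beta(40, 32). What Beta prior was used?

A Beta(α, β) prior with s successes and f failures in binomial data gives a Beta(α+s, β+f) posterior.
Subtract the data counts: 40−38=2, 32−22=10.

Beta(2, 10)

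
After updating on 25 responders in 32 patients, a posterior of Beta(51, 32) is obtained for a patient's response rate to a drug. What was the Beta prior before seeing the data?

Beta(26, 25)

Under Beta–binomial conjugacy the posterior parameters are (a+s, b+f).
So a = 51 − 25 = 26 and b = 32 − 7 = 25.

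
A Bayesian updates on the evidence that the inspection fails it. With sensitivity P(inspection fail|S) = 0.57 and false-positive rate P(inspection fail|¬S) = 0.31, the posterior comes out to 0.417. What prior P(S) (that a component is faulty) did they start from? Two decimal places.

P(S) = 0.28

In odds form, posterior odds = prior odds × likelihood ratio, so prior odds = posterior odds ÷ LR.
Posterior odds = 0.417/(1−0.417) = 0.7153. LR = 0.57/0.31 = 1.8387.
Prior odds = 0.7153/1.8387 = 0.3890, so P(S) = 0.3890/(1+0.3890) ≈ 0.28.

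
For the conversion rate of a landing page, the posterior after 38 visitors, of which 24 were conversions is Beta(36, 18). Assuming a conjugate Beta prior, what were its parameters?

Under Beta–binomial conjugacy the posterior parameters are (a+s, b+f).
Subtract the data counts: 36−24=12, 18−14=4.

Beta(12, 4)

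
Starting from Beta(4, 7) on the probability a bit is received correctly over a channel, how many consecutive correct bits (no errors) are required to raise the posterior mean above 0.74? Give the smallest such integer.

k = 16

After k correct bits and 0 errors the posterior is Beta(4+k, 7), with mean (4+k)/(4+7+k).
Set (4+k)/(11+k) > 0.74 and solve: k > (0.74·11 − 4)/(1 − 0.74) = 15.923.
The smallest integer exceeding 15.923 is 16, and checking k=16: (20)/(27) = 0.7407 > 0.74.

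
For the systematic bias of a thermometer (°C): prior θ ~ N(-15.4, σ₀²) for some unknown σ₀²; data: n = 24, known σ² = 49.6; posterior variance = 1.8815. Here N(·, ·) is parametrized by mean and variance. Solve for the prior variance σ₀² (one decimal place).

Posterior precision equals prior precision plus data precision: 1/σ_n² = 1/σ₀² + n/σ².
So 1/σ₀² = 1/1.8815 − 24/49.6 = 0.531491 − 0.483871 = 0.047620.
Hence σ₀² = 1/0.047620 ≈ 21.0.

σ₀² = 21.0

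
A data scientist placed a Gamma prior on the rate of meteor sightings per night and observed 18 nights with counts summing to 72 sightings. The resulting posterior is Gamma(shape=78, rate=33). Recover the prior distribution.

Gamma–Poisson conjugacy: posterior shape = α + Σxᵢ, posterior rate = β + n.
So α = 78 − 72 = 6 and β = 33 − 18 = 15.

Gamma(shape=6, rate=15)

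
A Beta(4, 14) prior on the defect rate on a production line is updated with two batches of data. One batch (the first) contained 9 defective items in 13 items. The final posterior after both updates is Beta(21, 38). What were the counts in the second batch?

8 defective items and 20 good items

Because Beta–binomial updating is additive in the counts, the combined data contributed (α_post−α_prior, β_post−β_prior) successes and failures.
Total across both batches: 21−4=17 defective items, 38−14=24 good items.
Subtract the first batch: 17−9=8 defective items and 24−4=20 good items.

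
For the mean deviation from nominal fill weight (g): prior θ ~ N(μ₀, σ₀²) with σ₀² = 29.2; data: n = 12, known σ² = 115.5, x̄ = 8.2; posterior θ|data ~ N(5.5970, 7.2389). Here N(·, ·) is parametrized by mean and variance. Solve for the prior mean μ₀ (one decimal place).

With known observation variance, the Normal–Normal posterior has precision τ_n = τ₀ + n/σ² and mean μ_n = (τ₀μ₀ + (n/σ²)x̄)/τ_n.
Here τ₀ = 1/29.2 = 0.034247 and τ_data = 12/115.5 = 0.103896, so τ_n = 0.138143.
Rearranging for μ₀: μ₀ = (μ_n·τ_n − τ_data·x̄)/τ₀ = (5.5970·0.138143 − 0.103896·8.2) / 0.034247 = -0.078761/0.034247 ≈ -2.3.

μ₀ = -2.3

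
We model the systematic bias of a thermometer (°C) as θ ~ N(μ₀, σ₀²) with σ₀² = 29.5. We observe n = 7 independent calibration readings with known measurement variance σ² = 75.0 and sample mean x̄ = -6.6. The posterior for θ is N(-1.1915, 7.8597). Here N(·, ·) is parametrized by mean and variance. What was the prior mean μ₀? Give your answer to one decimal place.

μ₀ = 13.7

The posterior mean is a precision-weighted average: μ_n = (τ₀μ₀ + τ_data·x̄)/(τ₀+τ_data), with τ₀=1/σ₀² and τ_data=n/σ².
Here τ₀ = 1/29.5 = 0.033898 and τ_data = 7/75.0 = 0.093333, so τ_n = 0.127231.
Rearranging for μ₀: μ₀ = (μ_n·τ_n − τ_data·x̄)/τ₀ = (-1.1915·0.127231 − 0.093333·-6.6) / 0.033898 = 0.464402/0.033898 ≈ 13.7.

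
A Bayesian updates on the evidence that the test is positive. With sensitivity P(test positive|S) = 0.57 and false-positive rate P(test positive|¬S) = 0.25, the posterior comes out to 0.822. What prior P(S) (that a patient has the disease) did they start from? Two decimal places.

Bayes' rule in odds form gives O(S|E) = O(S)·[P(E|S)/P(E|¬S)], hence O(S) = O(S|E)/LR.
Posterior odds = 0.822/(1−0.822) = 4.6180. LR = 0.57/0.25 = 2.2800.
Prior odds = 4.6180/2.2800 = 2.0254, so P(S) = 2.0254/(1+2.0254) ≈ 0.67.

P(S) = 0.67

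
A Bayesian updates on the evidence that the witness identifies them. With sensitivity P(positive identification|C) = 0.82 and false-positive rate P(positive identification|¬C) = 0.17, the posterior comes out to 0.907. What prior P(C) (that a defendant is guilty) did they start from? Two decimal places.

Bayes' rule in odds form gives O(C|E) = O(C)·[P(E|C)/P(E|¬C)], hence O(C) = O(C|E)/LR.
Posterior odds = 0.907/(1−0.907) = 9.7527. LR = 0.82/0.17 = 4.8235.
Prior odds = 9.7527/4.8235 = 2.0219, so P(C) = 2.0219/(1+2.0219) ≈ 0.67.

P(C) = 0.67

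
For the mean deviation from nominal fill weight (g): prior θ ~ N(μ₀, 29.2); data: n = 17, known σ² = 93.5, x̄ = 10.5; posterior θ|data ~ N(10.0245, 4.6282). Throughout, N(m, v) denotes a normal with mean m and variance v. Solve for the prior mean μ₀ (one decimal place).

μ₀ = 7.5

The posterior mean is a precision-weighted average: μ_n = (τ₀μ₀ + τ_data·x̄)/(τ₀+τ_data), with τ₀=1/σ₀² and τ_data=n/σ².
Here τ₀ = 1/29.2 = 0.034247 and τ_data = 17/93.5 = 0.181818, so τ_n = 0.216065.
Rearranging for μ₀: μ₀ = (μ_n·τ_n − τ_data·x̄)/τ₀ = (10.0245·0.216065 − 0.181818·10.5) / 0.034247 = 0.256855/0.034247 ≈ 7.5.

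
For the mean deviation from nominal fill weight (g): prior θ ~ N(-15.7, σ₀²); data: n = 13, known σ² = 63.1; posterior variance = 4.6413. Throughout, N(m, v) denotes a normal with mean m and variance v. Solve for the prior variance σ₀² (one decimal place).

Posterior precision equals prior precision plus data precision: 1/σ_n² = 1/σ₀² + n/σ².
So 1/σ₀² = 1/4.6413 − 13/63.1 = 0.215457 − 0.206022 = 0.009435.
Hence σ₀² = 1/0.009435 ≈ 106.0.

σ₀² = 106.0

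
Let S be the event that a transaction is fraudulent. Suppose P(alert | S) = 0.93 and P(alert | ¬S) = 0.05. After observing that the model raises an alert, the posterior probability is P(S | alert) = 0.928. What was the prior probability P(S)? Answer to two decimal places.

P(S) = 0.41

In odds form, posterior odds = prior odds × likelihood ratio, so prior odds = posterior odds ÷ LR.
Posterior odds = 0.928/(1−0.928) = 12.8889. LR = 0.93/0.05 = 18.6000.
Prior odds = 12.8889/18.6000 = 0.6930, so P(S) = 0.6930/(1+0.6930) ≈ 0.41.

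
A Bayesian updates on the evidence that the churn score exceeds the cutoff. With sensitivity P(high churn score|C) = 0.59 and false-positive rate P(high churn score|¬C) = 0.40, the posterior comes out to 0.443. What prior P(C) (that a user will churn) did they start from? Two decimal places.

P(C) = 0.35

In odds form, posterior odds = prior odds × likelihood ratio, so prior odds = posterior odds ÷ LR.
Posterior odds = 0.443/(1−0.443) = 0.7953. LR = 0.59/0.40 = 1.4750.
Prior odds = 0.7953/1.4750 = 0.5392, so P(C) = 0.5392/(1+0.5392) ≈ 0.35.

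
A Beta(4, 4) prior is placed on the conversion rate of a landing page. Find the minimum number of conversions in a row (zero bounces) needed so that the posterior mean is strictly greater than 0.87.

After k conversions and 0 bounces the posterior is Beta(4+k, 4), with mean (4+k)/(4+4+k).
Set (4+k)/(8+k) > 0.87 and solve: k > (0.87·8 − 4)/(1 − 0.87) = 22.769.
The smallest integer exceeding 22.769 is 23.

k = 23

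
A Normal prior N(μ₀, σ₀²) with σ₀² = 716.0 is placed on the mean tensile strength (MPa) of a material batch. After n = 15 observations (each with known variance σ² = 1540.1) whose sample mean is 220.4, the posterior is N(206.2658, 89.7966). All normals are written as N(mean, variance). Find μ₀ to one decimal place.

μ₀ = 107.7

With known observation variance, the Normal–Normal posterior has precision τ_n = τ₀ + n/σ² and mean μ_n = (τ₀μ₀ + (n/σ²)x̄)/τ_n.
Here τ₀ = 1/716.0 = 0.001397 and τ_data = 15/1540.1 = 0.009740, so τ_n = 0.011137.
Rearranging for μ₀: μ₀ = (μ_n·τ_n − τ_data·x̄)/τ₀ = (206.2658·0.011137 − 0.009740·220.4) / 0.001397 = 0.150486/0.001397 ≈ 107.7.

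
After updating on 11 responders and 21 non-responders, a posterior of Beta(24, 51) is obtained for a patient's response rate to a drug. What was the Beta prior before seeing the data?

Beta(13, 30)

Beta is conjugate to the binomial likelihood: posterior = Beta(a+s, b+f).
So a = 24 − 11 = 13 and b = 51 − 21 = 30.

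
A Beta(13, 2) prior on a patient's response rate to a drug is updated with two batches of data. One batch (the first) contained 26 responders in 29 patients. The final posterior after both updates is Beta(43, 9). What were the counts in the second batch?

Sequential conjugate updates are equivalent to a single update on the pooled data, so total successes = posterior α − prior α and total failures = posterior β − prior β.
Total across both batches: 43−13=30 responders, 9−2=7 non-responders.
Subtract the first batch: 30−26=4 responders and 7−3=4 non-responders.

4 responders and 4 non-responders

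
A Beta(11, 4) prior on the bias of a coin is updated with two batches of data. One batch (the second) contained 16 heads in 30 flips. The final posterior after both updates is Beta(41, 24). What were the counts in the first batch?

Because Beta–binomial updating is additive in the counts, the combined data contributed (α_post−α_prior, β_post−β_prior) successes and failures.
Total across both batches: 41−11=30 heads, 24−4=20 tails.
Subtract the second batch: 30−16=14 heads and 20−14=6 tails.

14 heads and 6 tails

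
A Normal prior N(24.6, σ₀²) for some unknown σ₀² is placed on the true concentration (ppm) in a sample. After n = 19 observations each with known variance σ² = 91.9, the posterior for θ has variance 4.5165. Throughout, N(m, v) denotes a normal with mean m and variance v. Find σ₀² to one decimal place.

Posterior precision equals prior precision plus data precision: 1/σ_n² = 1/σ₀² + n/σ².
So 1/σ₀² = 1/4.5165 − 19/91.9 = 0.221410 − 0.206746 = 0.014664.
Hence σ₀² = 1/0.014664 ≈ 68.2.

σ₀² = 68.2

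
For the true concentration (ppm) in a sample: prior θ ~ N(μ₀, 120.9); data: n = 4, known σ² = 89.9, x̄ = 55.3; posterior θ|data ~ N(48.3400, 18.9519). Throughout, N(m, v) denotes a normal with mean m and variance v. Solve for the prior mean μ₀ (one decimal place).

With known observation variance, the Normal–Normal posterior has precision τ_n = τ₀ + n/σ² and mean μ_n = (τ₀μ₀ + (n/σ²)x̄)/τ_n.
Here τ₀ = 1/120.9 = 0.008271 and τ_data = 4/89.9 = 0.044494, so τ_n = 0.052765.
Rearranging for μ₀: μ₀ = (μ_n·τ_n − τ_data·x̄)/τ₀ = (48.3400·0.052765 − 0.044494·55.3) / 0.008271 = 0.090142/0.008271 ≈ 10.9.

μ₀ = 10.9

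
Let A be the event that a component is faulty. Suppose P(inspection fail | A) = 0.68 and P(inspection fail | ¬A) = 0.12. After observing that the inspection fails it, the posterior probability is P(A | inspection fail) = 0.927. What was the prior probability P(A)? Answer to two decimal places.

Bayes' rule in odds form gives O(A|E) = O(A)·[P(E|A)/P(E|¬A)], hence O(A) = O(A|E)/LR.
Posterior odds = 0.927/(1−0.927) = 12.6986. LR = 0.68/0.12 = 5.6667.
Prior odds = 12.6986/5.6667 = 2.2409, so P(A) = 2.2409/(1+2.2409) ≈ 0.69.

P(A) = 0.69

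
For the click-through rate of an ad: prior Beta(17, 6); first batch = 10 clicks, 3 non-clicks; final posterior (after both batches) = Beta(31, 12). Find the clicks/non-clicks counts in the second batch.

4 clicks and 3 non-clicks

Because Beta–binomial updating is additive in the counts, the combined data contributed (α_post−α_prior, β_post−β_prior) successes and failures.
Total across both batches: 31−17=14 clicks, 12−6=6 non-clicks.
Subtract the first batch: 14−10=4 clicks and 6−3=3 non-clicks.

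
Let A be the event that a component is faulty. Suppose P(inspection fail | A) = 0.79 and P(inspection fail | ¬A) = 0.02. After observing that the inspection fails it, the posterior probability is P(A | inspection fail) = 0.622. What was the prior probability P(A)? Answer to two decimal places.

P(A) = 0.04

Bayes' rule in odds form gives O(A|E) = O(A)·[P(E|A)/P(E|¬A)], hence O(A) = O(A|E)/LR.
Posterior odds = 0.622/(1−0.622) = 1.6455. LR = 0.79/0.02 = 39.5000.
Prior odds = 1.6455/39.5000 = 0.0417, so P(A) = 0.0417/(1+0.0417) ≈ 0.04.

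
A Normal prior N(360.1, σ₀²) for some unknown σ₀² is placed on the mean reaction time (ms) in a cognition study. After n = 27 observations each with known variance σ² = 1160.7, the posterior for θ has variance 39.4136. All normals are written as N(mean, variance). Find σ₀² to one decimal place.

σ₀² = 473.9

Posterior precision equals prior precision plus data precision: 1/σ_n² = 1/σ₀² + n/σ².
So 1/σ₀² = 1/39.4136 − 27/1160.7 = 0.025372 − 0.023262 = 0.002110.
Hence σ₀² = 1/0.002110 ≈ 473.9.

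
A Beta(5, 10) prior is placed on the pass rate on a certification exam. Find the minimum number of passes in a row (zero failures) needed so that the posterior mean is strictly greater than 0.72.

k = 21

After k passes and 0 failures the posterior is Beta(5+k, 10), with mean (5+k)/(5+10+k).
Set (5+k)/(15+k) > 0.72 and solve: k > (0.72·15 − 5)/(1 − 0.72) = 20.714.
The smallest integer exceeding 20.714 is 21, and checking k=21: (26)/(36) = 0.7222 > 0.72.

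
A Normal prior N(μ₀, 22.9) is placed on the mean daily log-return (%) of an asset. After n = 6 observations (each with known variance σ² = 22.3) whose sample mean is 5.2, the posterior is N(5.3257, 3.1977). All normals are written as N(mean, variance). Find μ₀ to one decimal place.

μ₀ = 6.1

With known observation variance, the Normal–Normal posterior has precision τ_n = τ₀ + n/σ² and mean μ_n = (τ₀μ₀ + (n/σ²)x̄)/τ_n.
Here τ₀ = 1/22.9 = 0.043668 and τ_data = 6/22.3 = 0.269058, so τ_n = 0.312726.
Rearranging for μ₀: μ₀ = (μ_n·τ_n − τ_data·x̄)/τ₀ = (5.3257·0.312726 − 0.269058·5.2) / 0.043668 = 0.266383/0.043668 ≈ 6.1.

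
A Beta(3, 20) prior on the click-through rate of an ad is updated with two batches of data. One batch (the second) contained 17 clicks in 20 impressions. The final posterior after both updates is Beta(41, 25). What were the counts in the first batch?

Sequential conjugate updates are equivalent to a single update on the pooled data, so total successes = posterior α − prior α and total failures = posterior β − prior β.
Total across both batches: 41−3=38 clicks, 25−20=5 non-clicks.
Subtract the second batch: 38−17=21 clicks and 5−3=2 non-clicks.

21 clicks and 2 non-clicks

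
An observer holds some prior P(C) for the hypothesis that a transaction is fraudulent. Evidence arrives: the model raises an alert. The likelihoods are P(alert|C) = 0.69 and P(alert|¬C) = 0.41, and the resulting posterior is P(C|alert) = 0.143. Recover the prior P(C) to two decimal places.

P(C) = 0.09

Bayes' rule in odds form gives O(C|E) = O(C)·[P(E|C)/P(E|¬C)], hence O(C) = O(C|E)/LR.
Posterior odds = 0.143/(1−0.143) = 0.1669. LR = 0.69/0.41 = 1.6829.
Prior odds = 0.1669/1.6829 = 0.0992, so P(C) = 0.0992/(1+0.0992) ≈ 0.09.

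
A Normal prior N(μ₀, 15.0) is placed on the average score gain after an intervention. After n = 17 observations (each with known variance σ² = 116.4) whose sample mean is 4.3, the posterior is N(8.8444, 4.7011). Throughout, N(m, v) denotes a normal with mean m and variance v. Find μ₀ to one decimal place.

μ₀ = 18.8

The posterior mean is a precision-weighted average: μ_n = (τ₀μ₀ + τ_data·x̄)/(τ₀+τ_data), with τ₀=1/σ₀² and τ_data=n/σ².
Here τ₀ = 1/15.0 = 0.066667 and τ_data = 17/116.4 = 0.146048, so τ_n = 0.212715.
Rearranging for μ₀: μ₀ = (μ_n·τ_n − τ_data·x̄)/τ₀ = (8.8444·0.212715 − 0.146048·4.3) / 0.066667 = 1.253330/0.066667 ≈ 18.8.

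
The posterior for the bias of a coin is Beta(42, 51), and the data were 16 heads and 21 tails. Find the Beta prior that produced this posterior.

A Beta(α, β) prior with s successes and f failures in binomial data gives a Beta(α+s, β+f) posterior.
Subtract the data counts: 42−16=26, 51−21=30.

Beta(26, 30)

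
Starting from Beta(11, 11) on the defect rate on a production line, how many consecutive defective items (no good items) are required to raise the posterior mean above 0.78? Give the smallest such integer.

After k defective items and 0 good items the posterior is Beta(11+k, 11), with mean (11+k)/(11+11+k).
Set (11+k)/(22+k) > 0.78 and solve: k > (0.78·22 − 11)/(1 − 0.78) = 28.000.
The smallest integer exceeding 28.000 is 29.

k = 29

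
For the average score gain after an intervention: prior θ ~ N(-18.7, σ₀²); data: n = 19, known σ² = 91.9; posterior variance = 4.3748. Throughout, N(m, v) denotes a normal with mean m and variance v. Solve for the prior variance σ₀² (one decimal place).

σ₀² = 45.8

For the Normal–Normal model with known σ², precisions add: τ_n = τ₀ + n/σ².
So 1/σ₀² = 1/4.3748 − 19/91.9 = 0.228582 − 0.206746 = 0.021836.
Hence σ₀² = 1/0.021836 ≈ 45.8.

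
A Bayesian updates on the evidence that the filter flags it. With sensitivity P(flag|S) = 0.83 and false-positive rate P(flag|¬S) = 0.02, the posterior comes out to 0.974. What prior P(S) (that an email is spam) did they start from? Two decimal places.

P(S) = 0.47

Bayes' rule in odds form gives O(S|E) = O(S)·[P(E|S)/P(E|¬S)], hence O(S) = O(S|E)/LR.
Posterior odds = 0.974/(1−0.974) = 37.4615. LR = 0.83/0.02 = 41.5000.
Prior odds = 37.4615/41.5000 = 0.9027, so P(S) = 0.9027/(1+0.9027) ≈ 0.47.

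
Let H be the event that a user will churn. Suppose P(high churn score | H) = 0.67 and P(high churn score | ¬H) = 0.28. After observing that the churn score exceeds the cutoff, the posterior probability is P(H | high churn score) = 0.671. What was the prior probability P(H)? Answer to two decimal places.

Bayes' rule in odds form gives O(H|E) = O(H)·[P(E|H)/P(E|¬H)], hence O(H) = O(H|E)/LR.
Posterior odds = 0.671/(1−0.671) = 2.0395. LR = 0.67/0.28 = 2.3929.
Prior odds = 2.0395/2.3929 = 0.8523, so P(H) = 0.8523/(1+0.8523) ≈ 0.46.

P(H) = 0.46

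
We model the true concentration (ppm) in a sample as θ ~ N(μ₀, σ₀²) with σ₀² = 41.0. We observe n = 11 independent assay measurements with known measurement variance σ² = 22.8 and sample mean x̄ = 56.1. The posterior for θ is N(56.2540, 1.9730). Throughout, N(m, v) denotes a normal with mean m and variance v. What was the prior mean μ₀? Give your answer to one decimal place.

The posterior mean is a precision-weighted average: μ_n = (τ₀μ₀ + τ_data·x̄)/(τ₀+τ_data), with τ₀=1/σ₀² and τ_data=n/σ².
Here τ₀ = 1/41.0 = 0.024390 and τ_data = 11/22.8 = 0.482456, so τ_n = 0.506846.
Rearranging for μ₀: μ₀ = (μ_n·τ_n − τ_data·x̄)/τ₀ = (56.2540·0.506846 − 0.482456·56.1) / 0.024390 = 1.446333/0.024390 ≈ 59.3.

μ₀ = 59.3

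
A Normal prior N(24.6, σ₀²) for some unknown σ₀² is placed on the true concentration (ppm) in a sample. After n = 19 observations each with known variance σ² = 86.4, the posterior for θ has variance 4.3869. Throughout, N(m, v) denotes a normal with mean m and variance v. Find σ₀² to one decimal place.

For the Normal–Normal model with known σ², precisions add: τ_n = τ₀ + n/σ².
So 1/σ₀² = 1/4.3869 − 19/86.4 = 0.227951 − 0.219907 = 0.008044.
Hence σ₀² = 1/0.008044 ≈ 124.3.

σ₀² = 124.3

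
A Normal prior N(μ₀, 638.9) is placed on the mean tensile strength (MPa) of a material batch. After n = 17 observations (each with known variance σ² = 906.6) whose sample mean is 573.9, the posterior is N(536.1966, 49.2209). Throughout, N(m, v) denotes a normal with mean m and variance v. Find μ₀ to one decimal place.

The posterior mean is a precision-weighted average: μ_n = (τ₀μ₀ + τ_data·x̄)/(τ₀+τ_data), with τ₀=1/σ₀² and τ_data=n/σ².
Here τ₀ = 1/638.9 = 0.001565 and τ_data = 17/906.6 = 0.018751, so τ_n = 0.020316.
Rearranging for μ₀: μ₀ = (μ_n·τ_n − τ_data·x̄)/τ₀ = (536.1966·0.020316 − 0.018751·573.9) / 0.001565 = 0.132171/0.001565 ≈ 84.5.

μ₀ = 84.5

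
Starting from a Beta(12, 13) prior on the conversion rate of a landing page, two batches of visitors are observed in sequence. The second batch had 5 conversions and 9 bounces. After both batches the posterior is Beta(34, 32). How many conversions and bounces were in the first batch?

Because Beta–binomial updating is additive in the counts, the combined data contributed (α_post−α_prior, β_post−β_prior) successes and failures.
Total across both batches: 34−12=22 conversions, 32−13=19 bounces.
Subtract the second batch: 22−5=17 conversions and 19−9=10 bounces.

17 conversions and 10 bounces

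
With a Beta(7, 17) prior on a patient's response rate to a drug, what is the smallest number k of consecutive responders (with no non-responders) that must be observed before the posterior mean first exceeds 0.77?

After k responders and 0 non-responders the posterior is Beta(7+k, 17), with mean (7+k)/(7+17+k).
Set (7+k)/(24+k) > 0.77 and solve: k > (0.77·24 − 7)/(1 − 0.77) = 49.913.
The smallest integer exceeding 49.913 is 50.

k = 50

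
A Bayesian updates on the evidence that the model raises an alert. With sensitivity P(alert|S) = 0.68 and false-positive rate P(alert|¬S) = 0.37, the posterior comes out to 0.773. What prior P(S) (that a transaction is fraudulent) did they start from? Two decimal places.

P(S) = 0.65

Bayes' rule in odds form gives O(S|E) = O(S)·[P(E|S)/P(E|¬S)], hence O(S) = O(S|E)/LR.
Posterior odds = 0.773/(1−0.773) = 3.4053. LR = 0.68/0.37 = 1.8378.
Prior odds = 3.4053/1.8378 = 1.8529, so P(S) = 1.8529/(1+1.8529) ≈ 0.65.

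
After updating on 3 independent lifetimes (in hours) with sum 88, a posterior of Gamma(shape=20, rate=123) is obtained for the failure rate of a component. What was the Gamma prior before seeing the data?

Gamma(shape=17, rate=35)

For an exponential likelihood with a Gamma(α, β) prior on the rate, n observations with total T give posterior Gamma(α+n, β+T).
So α = 20 − 3 = 17 and β = 123 − 88 = 35.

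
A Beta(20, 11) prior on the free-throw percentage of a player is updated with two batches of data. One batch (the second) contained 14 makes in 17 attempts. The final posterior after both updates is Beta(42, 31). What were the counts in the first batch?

Because Beta–binomial updating is additive in the counts, the combined data contributed (α_post−α_prior, β_post−β_prior) successes and failures.
Total across both batches: 42−20=22 makes, 31−11=20 misses.
Subtract the second batch: 22−14=8 makes and 20−3=17 misses.

8 makes and 17 misses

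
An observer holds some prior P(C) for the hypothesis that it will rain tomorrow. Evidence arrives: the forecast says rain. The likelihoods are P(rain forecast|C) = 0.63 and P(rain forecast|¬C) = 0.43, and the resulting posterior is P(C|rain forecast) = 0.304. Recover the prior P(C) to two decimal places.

P(C) = 0.23

In odds form, posterior odds = prior odds × likelihood ratio, so prior odds = posterior odds ÷ LR.
Posterior odds = 0.304/(1−0.304) = 0.4368. LR = 0.63/0.43 = 1.4651.
Prior odds = 0.4368/1.4651 = 0.2981, so P(C) = 0.2981/(1+0.2981) ≈ 0.23.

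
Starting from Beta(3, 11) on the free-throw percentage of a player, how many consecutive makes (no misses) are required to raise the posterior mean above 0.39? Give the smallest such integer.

k = 5

After k makes and 0 misses the posterior is Beta(3+k, 11), with mean (3+k)/(3+11+k).
Set (3+k)/(14+k) > 0.39 and solve: k > (0.39·14 − 3)/(1 − 0.39) = 4.033.
The smallest integer exceeding 4.033 is 5.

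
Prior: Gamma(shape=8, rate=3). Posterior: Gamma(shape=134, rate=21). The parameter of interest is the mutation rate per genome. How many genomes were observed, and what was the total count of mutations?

Gamma–Poisson conjugacy: posterior shape = α + Σxᵢ, posterior rate = β + n.
Matching: Σxᵢ = 134 − 8 = 126 and n = 21 − 3 = 18.

n = 18 genomes with total 126 mutations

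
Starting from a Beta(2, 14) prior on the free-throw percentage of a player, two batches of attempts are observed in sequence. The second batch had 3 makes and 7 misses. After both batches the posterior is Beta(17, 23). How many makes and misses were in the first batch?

Because Beta–binomial updating is additive in the counts, the combined data contributed (α_post−α_prior, β_post−β_prior) successes and failures.
Total across both batches: 17−2=15 makes, 23−14=9 misses.
Subtract the second batch: 15−3=12 makes and 9−7=2 misses.

12 makes and 2 misses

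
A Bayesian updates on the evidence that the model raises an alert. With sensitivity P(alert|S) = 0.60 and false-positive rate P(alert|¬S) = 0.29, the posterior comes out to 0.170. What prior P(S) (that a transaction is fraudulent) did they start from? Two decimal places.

In odds form, posterior odds = prior odds × likelihood ratio, so prior odds = posterior odds ÷ LR.
Posterior odds = 0.170/(1−0.170) = 0.2048. LR = 0.60/0.29 = 2.0690.
Prior odds = 0.2048/2.0690 = 0.0990, so P(S) = 0.0990/(1+0.0990) ≈ 0.09.

P(S) = 0.09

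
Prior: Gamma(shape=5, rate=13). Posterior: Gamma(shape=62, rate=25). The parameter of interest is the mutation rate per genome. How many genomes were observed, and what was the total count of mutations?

A Gamma(α, β) prior (rate parametrization) on a Poisson rate with n observations summing to S gives posterior Gamma(α+S, β+n).
Matching: Σxᵢ = 62 − 5 = 57 and n = 25 − 13 = 12.

n = 12 genomes with total 57 mutations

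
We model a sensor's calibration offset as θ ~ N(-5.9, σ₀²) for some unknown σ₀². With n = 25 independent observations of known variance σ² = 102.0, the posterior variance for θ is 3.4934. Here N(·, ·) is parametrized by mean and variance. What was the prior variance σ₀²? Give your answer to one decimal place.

Posterior precision equals prior precision plus data precision: 1/σ_n² = 1/σ₀² + n/σ².
So 1/σ₀² = 1/3.4934 − 25/102.0 = 0.286254 − 0.245098 = 0.041156.
Hence σ₀² = 1/0.041156 ≈ 24.3.

σ₀² = 24.3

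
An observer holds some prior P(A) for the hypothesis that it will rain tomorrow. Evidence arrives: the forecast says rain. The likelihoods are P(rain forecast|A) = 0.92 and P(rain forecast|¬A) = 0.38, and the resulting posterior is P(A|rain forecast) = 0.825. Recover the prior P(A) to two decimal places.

P(A) = 0.66

Bayes' rule in odds form gives O(A|E) = O(A)·[P(E|A)/P(E|¬A)], hence O(A) = O(A|E)/LR.
Posterior odds = 0.825/(1−0.825) = 4.7143. LR = 0.92/0.38 = 2.4211.
Prior odds = 4.7143/2.4211 = 1.9472, so P(A) = 1.9472/(1+1.9472) ≈ 0.66.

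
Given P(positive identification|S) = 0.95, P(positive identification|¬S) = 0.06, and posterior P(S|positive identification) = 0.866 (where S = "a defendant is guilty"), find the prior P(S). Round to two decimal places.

In odds form, posterior odds = prior odds × likelihood ratio, so prior odds = posterior odds ÷ LR.
Posterior odds = 0.866/(1−0.866) = 6.4627. LR = 0.95/0.06 = 15.8333.
Prior odds = 6.4627/15.8333 = 0.4082, so P(S) = 0.4082/(1+0.4082) ≈ 0.29.

P(S) = 0.29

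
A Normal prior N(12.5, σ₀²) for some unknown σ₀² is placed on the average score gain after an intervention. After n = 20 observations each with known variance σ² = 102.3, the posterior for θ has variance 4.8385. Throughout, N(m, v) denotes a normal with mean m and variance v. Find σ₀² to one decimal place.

For the Normal–Normal model with known σ², precisions add: τ_n = τ₀ + n/σ².
So 1/σ₀² = 1/4.8385 − 20/102.3 = 0.206676 − 0.195503 = 0.011173.
Hence σ₀² = 1/0.011173 ≈ 89.5.

σ₀² = 89.5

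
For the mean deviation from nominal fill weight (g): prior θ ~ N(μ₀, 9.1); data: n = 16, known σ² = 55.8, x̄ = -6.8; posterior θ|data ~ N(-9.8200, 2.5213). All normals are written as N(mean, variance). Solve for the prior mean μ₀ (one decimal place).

μ₀ = -17.7

With known observation variance, the Normal–Normal posterior has precision τ_n = τ₀ + n/σ² and mean μ_n = (τ₀μ₀ + (n/σ²)x̄)/τ_n.
Here τ₀ = 1/9.1 = 0.109890 and τ_data = 16/55.8 = 0.286738, so τ_n = 0.396628.
Rearranging for μ₀: μ₀ = (μ_n·τ_n − τ_data·x̄)/τ₀ = (-9.8200·0.396628 − 0.286738·-6.8) / 0.109890 = -1.945069/0.109890 ≈ -17.7.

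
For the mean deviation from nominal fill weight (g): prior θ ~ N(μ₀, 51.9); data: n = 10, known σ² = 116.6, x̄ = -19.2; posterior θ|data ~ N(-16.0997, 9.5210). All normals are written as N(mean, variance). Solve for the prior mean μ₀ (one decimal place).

With known observation variance, the Normal–Normal posterior has precision τ_n = τ₀ + n/σ² and mean μ_n = (τ₀μ₀ + (n/σ²)x̄)/τ_n.
Here τ₀ = 1/51.9 = 0.019268 and τ_data = 10/116.6 = 0.085763, so τ_n = 0.105031.
Rearranging for μ₀: μ₀ = (μ_n·τ_n − τ_data·x̄)/τ₀ = (-16.0997·0.105031 − 0.085763·-19.2) / 0.019268 = -0.044318/0.019268 ≈ -2.3.

μ₀ = -2.3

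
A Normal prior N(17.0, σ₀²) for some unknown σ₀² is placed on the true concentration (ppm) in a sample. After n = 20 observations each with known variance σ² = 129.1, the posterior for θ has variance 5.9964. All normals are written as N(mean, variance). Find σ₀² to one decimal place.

For the Normal–Normal model with known σ², precisions add: τ_n = τ₀ + n/σ².
So 1/σ₀² = 1/5.9964 − 20/129.1 = 0.166767 − 0.154919 = 0.011848.
Hence σ₀² = 1/0.011848 ≈ 84.4.

σ₀² = 84.4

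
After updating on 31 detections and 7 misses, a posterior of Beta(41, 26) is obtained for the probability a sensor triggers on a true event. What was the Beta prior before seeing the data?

Under Beta–binomial conjugacy the posterior parameters are (α+s, β+f).
So α = 41 − 31 = 10 and β = 26 − 7 = 19.

Beta(10, 19)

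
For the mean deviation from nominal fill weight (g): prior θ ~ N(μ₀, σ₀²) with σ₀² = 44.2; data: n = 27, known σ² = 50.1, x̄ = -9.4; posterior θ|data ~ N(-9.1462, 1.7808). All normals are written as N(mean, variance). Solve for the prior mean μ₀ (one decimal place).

The posterior mean is a precision-weighted average: μ_n = (τ₀μ₀ + τ_data·x̄)/(τ₀+τ_data), with τ₀=1/σ₀² and τ_data=n/σ².
Here τ₀ = 1/44.2 = 0.022624 and τ_data = 27/50.1 = 0.538922, so τ_n = 0.561546.
Rearranging for μ₀: μ₀ = (μ_n·τ_n − τ_data·x̄)/τ₀ = (-9.1462·0.561546 − 0.538922·-9.4) / 0.022624 = -0.070145/0.022624 ≈ -3.1.

μ₀ = -3.1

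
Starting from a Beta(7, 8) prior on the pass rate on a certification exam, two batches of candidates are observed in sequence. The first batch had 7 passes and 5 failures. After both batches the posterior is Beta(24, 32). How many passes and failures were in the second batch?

10 passes and 19 failures

Sequential conjugate updates are equivalent to a single update on the pooled data, so total successes = posterior α − prior α and total failures = posterior β − prior β.
Total across both batches: 24−7=17 passes, 32−8=24 failures.
Subtract the first batch: 17−7=10 passes and 24−5=19 failures.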